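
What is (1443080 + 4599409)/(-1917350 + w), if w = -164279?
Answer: -6042489/2081629 ≈ -2.9028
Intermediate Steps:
(1443080 + 4599409)/(-1917350 + w) = (1443080 + 4599409)/(-1917350 - 164279) = 6042489/(-2081629) = 6042489*(-1/2081629) = -6042489/2081629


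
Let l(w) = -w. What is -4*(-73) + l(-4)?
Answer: 296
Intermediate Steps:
-4*(-73) + l(-4) = -4*(-73) - 1*(-4) = 292 + 4 = 296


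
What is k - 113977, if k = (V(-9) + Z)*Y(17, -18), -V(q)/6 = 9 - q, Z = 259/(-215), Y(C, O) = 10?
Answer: -4947969/43 ≈ -1.1507e+5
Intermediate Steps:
Z = -259/215 (Z = 259*(-1/215) = -259/215 ≈ -1.2047)
V(q) = -54 + 6*q (V(q) = -6*(9 - q) = -54 + 6*q)
k = -46958/43 (k = ((-54 + 6*(-9)) - 259/215)*10 = ((-54 - 54) - 259/215)*10 = (-108 - 259/215)*10 = -23479/215*10 = -46958/43 ≈ -1092.0)
k - 113977 = -46958/43 - 113977 = -4947969/43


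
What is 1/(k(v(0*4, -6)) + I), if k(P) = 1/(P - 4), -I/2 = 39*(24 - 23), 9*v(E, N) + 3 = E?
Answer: -13/1017 ≈ -0.012783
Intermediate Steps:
v(E, N) = -1/3 + E/9
I = -78 (I = -78*(24 - 23) = -78 ≈ -78.000)
k(P) = 1/(-4 + P)
1/(k(v(0*4, -6)) + I) = 1/(1/(-4 + (-1/3 + (0*4)/9)) - 78) = 1/(1/(-4 + (-1/3 + (1/9)*0)) - 78) = 1/(1/(-4 + (-1/3 + 0)) - 78) = 1/(1/(-4 - 1/3) - 78) = 1/(1/(-13/3) - 78) = 1/(-3/13 - 78) = 1/(-1017/13) = -13/1017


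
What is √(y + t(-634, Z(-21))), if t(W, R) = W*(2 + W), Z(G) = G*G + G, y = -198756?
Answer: 2*√50483 ≈ 449.37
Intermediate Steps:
Z(G) = G + G² (Z(G) = G² + G = G + G²)
√(y + t(-634, Z(-21))) = √(-198756 - 634*(2 - 634)) = √(-198756 - 634*(-632)) = √(-198756 + 400688) = √201932 = 2*√50483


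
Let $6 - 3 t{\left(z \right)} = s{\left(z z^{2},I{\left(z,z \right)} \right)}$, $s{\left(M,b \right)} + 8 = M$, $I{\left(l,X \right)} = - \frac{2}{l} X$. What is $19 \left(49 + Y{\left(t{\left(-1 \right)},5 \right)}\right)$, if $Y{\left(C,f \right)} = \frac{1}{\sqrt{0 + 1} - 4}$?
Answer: $\frac{2774}{3} \approx 924.67$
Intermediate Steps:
$I{\left(l,X \right)} = - \frac{2 X}{l}$
$s{\left(M,b \right)} = -8 + M$
$t{\left(z \right)} = \frac{14}{3} - \frac{z^{3}}{3}$ ($t{\left(z \right)} = 2 - \frac{-8 + z z^{2}}{3} = 2 - \frac{-8 + z^{3}}{3} = 2 - \left(- \frac{8}{3} + \frac{z^{3}}{3}\right) = \frac{14}{3} - \frac{z^{3}}{3}$)
$Y{\left(C,f \right)} = - \frac{1}{3}$ ($Y{\left(C,f \right)} = \frac{1}{\sqrt{1} - 4} = \frac{1}{1 - 4} = \frac{1}{-3} = - \frac{1}{3}$)
$19 \left(49 + Y{\left(t{\left(-1 \right)},5 \right)}\right) = 19 \left(49 - \frac{1}{3}\right) = 19 \cdot \frac{146}{3} = \frac{2774}{3}$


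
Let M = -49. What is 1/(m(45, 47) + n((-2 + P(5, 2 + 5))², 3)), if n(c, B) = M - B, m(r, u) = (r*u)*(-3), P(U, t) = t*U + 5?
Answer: -1/6397 ≈ -0.00015632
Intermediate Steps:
P(U, t) = 5 + U*t (P(U, t) = U*t + 5 = 5 + U*t)
m(r, u) = -3*r*u
n(c, B) = -49 - B
1/(m(45, 47) + n((-2 + P(5, 2 + 5))², 3)) = 1/(-3*45*47 + (-49 - 1*3)) = 1/(-6345 + (-49 - 3)) = 1/(-6345 - 52) = 1/(-6397) = -1/6397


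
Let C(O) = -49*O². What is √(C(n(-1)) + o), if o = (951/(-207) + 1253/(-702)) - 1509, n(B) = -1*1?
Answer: I*√45313686210/5382 ≈ 39.552*I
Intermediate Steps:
n(B) = -1
o = -24467311/16146 (o = (951*(-1/207) + 1253*(-1/702)) - 1509 = (-317/69 - 1253/702) - 1509 = -102997/16146 - 1509 = -24467311/16146 ≈ -1515.4)
√(C(n(-1)) + o) = √(-49*(-1)² - 24467311/16146) = √(-49*1 - 24467311/16146) = √(-49 - 24467311/16146) = √(-25258465/16146) = I*√45313686210/5382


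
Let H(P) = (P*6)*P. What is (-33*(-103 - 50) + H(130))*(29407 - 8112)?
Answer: 2266831455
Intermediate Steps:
H(P) = 6*P² (H(P) = (6*P)*P = 6*P²)
(-33*(-103 - 50) + H(130))*(29407 - 8112) = (-33*(-103 - 50) + 6*130²)*(29407 - 8112) = (-33*(-153) + 6*16900)*21295 = (5049 + 101400)*21295 = 106449*21295 = 2266831455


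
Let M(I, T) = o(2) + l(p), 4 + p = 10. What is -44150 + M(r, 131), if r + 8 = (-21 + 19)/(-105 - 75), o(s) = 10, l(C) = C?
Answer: -44134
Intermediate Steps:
p = 6 (p = -4 + 10 = 6)
r = -719/90 (r = -8 + (-21 + 19)/(-105 - 75) = -8 - 2/(-180) = -8 - 2*(-1/180) = -8 + 1/90 = -719/90 ≈ -7.9889)
M(I, T) = 16 (M(I, T) = 10 + 6 = 16)
-44150 + M(r, 131) = -44150 + 16 = -44134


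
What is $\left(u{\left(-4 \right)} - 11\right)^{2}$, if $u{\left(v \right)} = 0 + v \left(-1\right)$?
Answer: $49$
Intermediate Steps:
$u{\left(v \right)} = - v$ ($u{\left(v \right)} = 0 - v = - v$)
$\left(u{\left(-4 \right)} - 11\right)^{2} = \left(\left(-1\right) \left(-4\right) - 11\right)^{2} = \left(4 - 11\right)^{2} = \left(-7\right)^{2} = 49$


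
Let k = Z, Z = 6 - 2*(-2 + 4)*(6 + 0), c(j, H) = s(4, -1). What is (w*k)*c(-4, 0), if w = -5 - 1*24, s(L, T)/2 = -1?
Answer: -1044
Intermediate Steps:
s(L, T) = -2 (s(L, T) = 2*(-1) = -2)
c(j, H) = -2
w = -29 (w = -5 - 24 = -29)
Z = -18 (Z = 6 - 4*6 = 6 - 2*12 = 6 - 24 = -18)
k = -18
(w*k)*c(-4, 0) = -29*(-18)*(-2) = 522*(-2) = -1044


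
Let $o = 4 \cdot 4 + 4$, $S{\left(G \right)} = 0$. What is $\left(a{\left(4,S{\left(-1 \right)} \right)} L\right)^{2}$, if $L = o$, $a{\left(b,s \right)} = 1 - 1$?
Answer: $0$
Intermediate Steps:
$a{\left(b,s \right)} = 0$ ($a{\left(b,s \right)} = 1 - 1 = 0$)
$o = 20$ ($o = 16 + 4 = 20$)
$L = 20$
$\left(a{\left(4,S{\left(-1 \right)} \right)} L\right)^{2} = \left(0 \cdot 20\right)^{2} = 0^{2} = 0$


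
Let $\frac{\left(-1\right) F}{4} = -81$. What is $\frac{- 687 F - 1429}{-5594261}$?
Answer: $\frac{224017}{5594261} \approx 0.040044$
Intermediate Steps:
$F = 324$ ($F = \left(-4\right) \left(-81\right) = 324$)
$\frac{- 687 F - 1429}{-5594261} = \frac{\left(-687\right) 324 - 1429}{-5594261} = \left(-222588 - 1429\right) \left(- \frac{1}{5594261}\right) = \left(-224017\right) \left(- \frac{1}{5594261}\right) = \frac{224017}{5594261}$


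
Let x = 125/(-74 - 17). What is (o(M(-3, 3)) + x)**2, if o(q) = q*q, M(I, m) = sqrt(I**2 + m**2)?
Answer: 2289169/8281 ≈ 276.44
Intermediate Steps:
o(q) = q**2
x = -125/91 (x = 125/(-91) = 125*(-1/91) = -125/91 ≈ -1.3736)
(o(M(-3, 3)) + x)**2 = ((sqrt((-3)**2 + 3**2))**2 - 125/91)**2 = ((sqrt(9 + 9))**2 - 125/91)**2 = ((sqrt(18))**2 - 125/91)**2 = ((3*sqrt(2))**2 - 125/91)**2 = (18 - 125/91)**2 = (1513/91)**2 = 2289169/8281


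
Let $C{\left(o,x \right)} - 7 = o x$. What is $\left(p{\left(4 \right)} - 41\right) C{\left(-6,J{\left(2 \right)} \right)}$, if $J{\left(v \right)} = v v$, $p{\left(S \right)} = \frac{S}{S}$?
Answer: $680$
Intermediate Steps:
$p{\left(S \right)} = 1$
$J{\left(v \right)} = v^{2}$
$C{\left(o,x \right)} = 7 + o x$
$\left(p{\left(4 \right)} - 41\right) C{\left(-6,J{\left(2 \right)} \right)} = \left(1 - 41\right) \left(7 - 6 \cdot 2^{2}\right) = - 40 \left(7 - 24\right) = \left(-40\right) \left(-17\right) = 680$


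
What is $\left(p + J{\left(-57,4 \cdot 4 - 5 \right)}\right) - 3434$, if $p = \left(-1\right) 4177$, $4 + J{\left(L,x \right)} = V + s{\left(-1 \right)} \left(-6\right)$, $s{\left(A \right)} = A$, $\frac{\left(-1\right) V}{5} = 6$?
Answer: $-7639$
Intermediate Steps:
$V = -30$ ($V = \left(-5\right) 6 = -30$)
$J{\left(L,x \right)} = -28$ ($J{\left(L,x \right)} = -4 - 24 = -28$)
$p = -4177$
$\left(p + J{\left(-57,4 \cdot 4 - 5 \right)}\right) - 3434 = \left(-4177 - 28\right) - 3434 = -4205 - 3434 = -7639$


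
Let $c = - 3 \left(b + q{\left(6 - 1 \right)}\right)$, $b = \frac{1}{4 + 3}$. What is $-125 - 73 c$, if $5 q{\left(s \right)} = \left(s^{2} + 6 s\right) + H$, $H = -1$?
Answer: $\frac{79502}{35} \approx 2271.5$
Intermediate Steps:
$q{\left(s \right)} = - \frac{1}{5} + \frac{s^{2}}{5} + \frac{6 s}{5}$ ($q{\left(s \right)} = \frac{\left(s^{2} + 6 s\right) - 1}{5} = \frac{-1 + s^{2} + 6 s}{5} = - \frac{1}{5} + \frac{s^{2}}{5} + \frac{6 s}{5}$)
$b = \frac{1}{7} \approx 0.14286$
$c = - \frac{1149}{35}$ ($c = - 3 \left(\frac{1}{7} + \left(- \frac{1}{5} + \frac{\left(6 - 1\right)^{2}}{5} + \frac{6 \left(6 - 1\right)}{5}\right)\right) = - 3 \left(\frac{1}{7} + \left(- \frac{1}{5} + \frac{5^{2}}{5} + \frac{6}{5} \cdot 5\right)\right) = - 3 \left(\frac{1}{7} + \left(- \frac{1}{5} + \frac{1}{5} \cdot 25 + 6\right)\right) = - 3 \left(\frac{1}{7} + \left(- \frac{1}{5} + 5 + 6\right)\right) = - 3 \left(\frac{1}{7} + \frac{54}{5}\right) = \left(-3\right) \frac{383}{35} = - \frac{1149}{35} \approx -32.829$)
$-125 - 73 c = -125 - - \frac{83877}{35} = -125 + \frac{83877}{35} = \frac{79502}{35}$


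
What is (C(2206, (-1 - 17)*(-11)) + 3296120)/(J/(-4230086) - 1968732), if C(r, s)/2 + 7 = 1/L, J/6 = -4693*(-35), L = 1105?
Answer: -1100486221236668/657309775386615 ≈ -1.6742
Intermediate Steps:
J = 985530 (J = 6*(-4693*(-35)) = 6*164255 = 985530)
C(r, s) = -15468/1105 (C(r, s) = -14 + 2/1105 = -15468/1105)
(C(2206, (-1 - 17)*(-11)) + 3296120)/(J/(-4230086) - 1968732) = (-15468/1105 + 3296120)/(985530/(-4230086) - 1968732) = 3642197132/(1105*(985530*(-1/4230086) - 1968732)) = 3642197132/(1105*(-70395/302149 - 1968732)) = 3642197132/(1105*(-594850475463/302149)) = (3642197132/1105)*(-302149/594850475463) = -1100486221236668/657309775386615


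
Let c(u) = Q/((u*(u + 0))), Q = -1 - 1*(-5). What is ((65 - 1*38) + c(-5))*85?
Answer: 11543/5 ≈ 2308.6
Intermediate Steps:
Q = 4 (Q = -1 + 5 = 4)
c(u) = 4/u² (c(u) = 4/((u*(u + 0))) = 4/((u*u)) = 4/(u²) = 4/u²)
((65 - 1*38) + c(-5))*85 = ((65 - 1*38) + 4/(-5)²)*85 = ((65 - 38) + 4*(1/25))*85 = (27 + 4/25)*85 = (679/25)*85 = 11543/5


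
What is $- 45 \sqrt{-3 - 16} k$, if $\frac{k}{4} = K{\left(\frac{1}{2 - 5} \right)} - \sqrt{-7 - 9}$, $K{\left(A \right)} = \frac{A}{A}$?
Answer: $180 \sqrt{19} \left(-4 - i\right) \approx -3138.4 - 784.6 i$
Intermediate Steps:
$K{\left(A \right)} = 1$
$k = 4 - 16 i$ ($k = 4 \left(1 - \sqrt{-7 - 9}\right) = 4 \left(1 - \sqrt{-16}\right) = 4 \left(1 - 4 i\right) = 4 - 16 i \approx 4.0 - 16.0 i$)
$- 45 \sqrt{-3 - 16} k = - 45 \sqrt{-3 - 16} \left(4 - 16 i\right) = - 45 \sqrt{-19} \left(4 - 16 i\right) = - 45 i \sqrt{19} \left(4 - 16 i\right)$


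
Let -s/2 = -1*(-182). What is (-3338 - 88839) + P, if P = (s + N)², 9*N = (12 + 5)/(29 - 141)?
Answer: 40979159713/1016064 ≈ 40331.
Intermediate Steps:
s = -364 (s = -(-2)*(-182) = -2*182 = -364)
N = -17/1008 (N = ((12 + 5)/(29 - 141))/9 = (17/(-112))/9 = (17*(-1/112))/9 = (⅑)*(-17/112) = -17/1008 ≈ -0.016865)
P = 134636891041/1016064 (P = (-364 - 17/1008)² = (-366929/1008)² = 134636891041/1016064 ≈ 1.3251e+5)
(-3338 - 88839) + P = (-3338 - 88839) + 134636891041/1016064 = -92177 + 134636891041/1016064 = 40979159713/1016064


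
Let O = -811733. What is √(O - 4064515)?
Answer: 2*I*√1219062 ≈ 2208.2*I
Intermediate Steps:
√(O - 4064515) = √(-811733 - 4064515) = √(-4876248) = 2*I*√1219062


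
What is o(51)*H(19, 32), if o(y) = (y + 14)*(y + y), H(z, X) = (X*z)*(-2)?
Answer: -8062080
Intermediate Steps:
H(z, X) = -2*X*z
o(y) = 2*y*(14 + y) (o(y) = (14 + y)*(2*y) = 2*y*(14 + y))
o(51)*H(19, 32) = (2*51*(14 + 51))*(-2*32*19) = (2*51*65)*(-1216) = 6630*(-1216) = -8062080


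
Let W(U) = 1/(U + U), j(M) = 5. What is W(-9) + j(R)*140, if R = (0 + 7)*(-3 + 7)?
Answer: 12599/18 ≈ 699.94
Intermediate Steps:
R = 28 (R = 7*4 = 28)
W(U) = 1/(2*U)
W(-9) + j(R)*140 = (½)/(-9) + 5*140 = (½)*(-⅑) + 700 = -1/18 + 700 = 12599/18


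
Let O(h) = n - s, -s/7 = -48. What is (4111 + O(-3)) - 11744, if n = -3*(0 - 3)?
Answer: -7960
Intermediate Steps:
s = 336 (s = -7*(-48) = 336)
n = 9 (n = -3*(-3) = 9)
O(h) = -327 (O(h) = 9 - 1*336 = 9 - 336 = -327)
(4111 + O(-3)) - 11744 = (4111 - 327) - 11744 = 3784 - 11744 = -7960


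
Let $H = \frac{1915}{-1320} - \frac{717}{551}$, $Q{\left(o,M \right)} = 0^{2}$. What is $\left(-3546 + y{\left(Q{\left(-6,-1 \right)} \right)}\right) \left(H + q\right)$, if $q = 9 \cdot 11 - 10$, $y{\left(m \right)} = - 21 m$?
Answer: $- \frac{7414671225}{24244} \approx -3.0584 \cdot 10^{5}$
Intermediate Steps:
$Q{\left(o,M \right)} = 0$
$H = - \frac{400321}{145464}$ ($H = 1915 \left(- \frac{1}{1320}\right) - \frac{717}{551} = - \frac{383}{264} - \frac{717}{551} = - \frac{400321}{145464} \approx -2.752$)
$q = 89$ ($q = 99 - 10 = 89$)
$\left(-3546 + y{\left(Q{\left(-6,-1 \right)} \right)}\right) \left(H + q\right) = \left(-3546 - 0\right) \left(- \frac{400321}{145464} + 89\right) = \left(-3546 + 0\right) \frac{12545975}{145464} = \left(-3546\right) \frac{12545975}{145464} = - \frac{7414671225}{24244}$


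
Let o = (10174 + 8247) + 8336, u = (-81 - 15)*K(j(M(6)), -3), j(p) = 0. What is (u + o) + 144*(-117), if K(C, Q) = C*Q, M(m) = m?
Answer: 9909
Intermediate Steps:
u = 0 (u = (-81 - 15)*(0*(-3)) = -96*0 = 0)
o = 26757 (o = 18421 + 8336 = 26757)
(u + o) + 144*(-117) = (0 + 26757) + 144*(-117) = 26757 - 16848 = 9909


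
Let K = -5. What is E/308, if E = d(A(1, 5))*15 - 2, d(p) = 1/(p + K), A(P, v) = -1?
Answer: -9/616 ≈ -0.014610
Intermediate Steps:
d(p) = 1/(-5 + p) (d(p) = 1/(p - 5) = 1/(-5 + p))
E = -9/2 (E = 15/(-5 - 1) - 2 = 15/(-6) - 2 = -⅙*15 - 2 = -5/2 - 2 = -9/2 ≈ -4.5000)
E/308 = -9/2/308 = -9/2*1/308 = -9/616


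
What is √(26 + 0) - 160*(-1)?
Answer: 160 + √26 ≈ 165.10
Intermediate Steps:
√(26 + 0) - 160*(-1) = √26 - 32*(-5) = √26 + 160 = 160 + √26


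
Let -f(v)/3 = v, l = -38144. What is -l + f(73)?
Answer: 37925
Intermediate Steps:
f(v) = -3*v
-l + f(73) = -1*(-38144) - 3*73 = 38144 - 219 = 37925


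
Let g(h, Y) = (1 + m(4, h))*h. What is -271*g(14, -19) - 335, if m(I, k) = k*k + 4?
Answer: -762929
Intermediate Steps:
m(I, k) = 4 + k² (m(I, k) = k² + 4 = 4 + k²)
g(h, Y) = h*(5 + h²) (g(h, Y) = (1 + (4 + h²))*h = (5 + h²)*h = h*(5 + h²))
-271*g(14, -19) - 335 = -3794*(5 + 14²) - 335 = -3794*(5 + 196) - 335 = -3794*201 - 335 = -271*2814 - 335 = -762594 - 335 = -762929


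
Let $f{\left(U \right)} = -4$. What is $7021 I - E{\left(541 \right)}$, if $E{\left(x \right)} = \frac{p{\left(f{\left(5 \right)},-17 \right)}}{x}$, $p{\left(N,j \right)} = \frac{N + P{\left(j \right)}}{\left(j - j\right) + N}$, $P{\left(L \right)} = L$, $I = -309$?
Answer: $- \frac{4694774217}{2164} \approx -2.1695 \cdot 10^{6}$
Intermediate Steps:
$p{\left(N,j \right)} = \frac{N + j}{N}$ ($p{\left(N,j \right)} = \frac{N + j}{\left(j - j\right) + N} = \frac{N + j}{0 + N} = \frac{N + j}{N}$)
$E{\left(x \right)} = \frac{21}{4 x}$ ($E{\left(x \right)} = \frac{\frac{1}{-4} \left(-4 - 17\right)}{x} = \frac{\left(- \frac{1}{4}\right) \left(-21\right)}{x} = \frac{21}{4 x}$)
$7021 I - E{\left(541 \right)} = 7021 \left(-309\right) - \frac{21}{4 \cdot 541} = -2169489 - \frac{21}{4} \cdot \frac{1}{541} = -2169489 - \frac{21}{2164} = - \frac{4694774217}{2164}$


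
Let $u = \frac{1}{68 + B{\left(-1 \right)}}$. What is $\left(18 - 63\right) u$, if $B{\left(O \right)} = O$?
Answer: $- \frac{45}{67} \approx -0.67164$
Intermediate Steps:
$u = \frac{1}{67}$ ($u = \frac{1}{68 - 1} = \frac{1}{67} \approx 0.014925$)
$\left(18 - 63\right) u = \left(18 - 63\right) \frac{1}{67} = \left(-45\right) \frac{1}{67} = - \frac{45}{67}$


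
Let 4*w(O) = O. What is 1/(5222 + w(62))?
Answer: 2/10475 ≈ 0.00019093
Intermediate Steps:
w(O) = O/4
1/(5222 + w(62)) = 1/(5222 + (1/4)*62) = 1/(5222 + 31/2) = 1/(10475/2) = 2/10475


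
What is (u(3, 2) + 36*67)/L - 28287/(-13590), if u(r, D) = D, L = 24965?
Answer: 16422027/7539430 ≈ 2.1782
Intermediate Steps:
(u(3, 2) + 36*67)/L - 28287/(-13590) = (2 + 36*67)/24965 - 28287/(-13590) = (2 + 2412)*(1/24965) - 28287*(-1/13590) = 2414*(1/24965) + 3143/1510 = 2414/24965 + 3143/1510 = 16422027/7539430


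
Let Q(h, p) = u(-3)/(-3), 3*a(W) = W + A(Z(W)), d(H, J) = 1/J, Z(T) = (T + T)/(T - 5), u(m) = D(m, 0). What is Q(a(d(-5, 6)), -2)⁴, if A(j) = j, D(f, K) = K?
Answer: 0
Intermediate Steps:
u(m) = 0
Z(T) = 2*T/(-5 + T) (Z(T) = (2*T)/(-5 + T) = 2*T/(-5 + T))
a(W) = W/3 + 2*W/(3*(-5 + W)) (a(W) = (W + 2*W/(-5 + W))/3 = W/3 + 2*W/(3*(-5 + W)))
Q(h, p) = 0 (Q(h, p) = 0/(-3) = 0*(-⅓) = 0)
Q(a(d(-5, 6)), -2)⁴ = 0⁴ = 0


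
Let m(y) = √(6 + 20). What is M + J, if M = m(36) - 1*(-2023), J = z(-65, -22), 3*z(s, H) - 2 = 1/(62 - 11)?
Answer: 309622/153 + √26 ≈ 2028.8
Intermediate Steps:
z(s, H) = 103/153 (z(s, H) = ⅔ + 1/(3*(62 - 11)) = ⅔ + (⅓)/51 = ⅔ + (⅓)*(1/51) = ⅔ + 1/153 = 103/153)
J = 103/153 ≈ 0.67320
m(y) = √26
M = 2023 + √26 (M = √26 - 1*(-2023) = √26 + 2023 = 2023 + √26 ≈ 2028.1)
M + J = (2023 + √26) + 103/153 = 309622/153 + √26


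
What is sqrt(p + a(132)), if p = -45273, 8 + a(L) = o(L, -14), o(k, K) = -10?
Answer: I*sqrt(45291) ≈ 212.82*I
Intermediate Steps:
a(L) = -18 (a(L) = -8 - 10 = -18)
sqrt(p + a(132)) = sqrt(-45273 - 18) = sqrt(-45291) = I*sqrt(45291)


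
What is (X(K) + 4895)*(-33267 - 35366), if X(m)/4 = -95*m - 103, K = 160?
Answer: 3865204661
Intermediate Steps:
X(m) = -412 - 380*m (X(m) = 4*(-95*m - 103) = 4*(-103 - 95*m) = -412 - 380*m)
(X(K) + 4895)*(-33267 - 35366) = ((-412 - 380*160) + 4895)*(-33267 - 35366) = ((-412 - 60800) + 4895)*(-68633) = (-61212 + 4895)*(-68633) = -56317*(-68633) = 3865204661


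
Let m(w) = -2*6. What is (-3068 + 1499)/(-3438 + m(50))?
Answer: 523/1150 ≈ 0.45478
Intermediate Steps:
m(w) = -12
(-3068 + 1499)/(-3438 + m(50)) = (-3068 + 1499)/(-3438 - 12) = -1569/(-3450) = -1569*(-1/3450) = 523/1150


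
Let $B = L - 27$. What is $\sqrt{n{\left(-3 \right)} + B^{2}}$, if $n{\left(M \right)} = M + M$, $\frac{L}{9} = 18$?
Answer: $\sqrt{18219} \approx 134.98$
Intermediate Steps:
$L = 162$ ($L = 9 \cdot 18 = 162$)
$n{\left(M \right)} = 2 M$
$B = 135$ ($B = 162 - 27 = 135$)
$\sqrt{n{\left(-3 \right)} + B^{2}} = \sqrt{2 \left(-3\right) + 135^{2}} = \sqrt{-6 + 18225} = \sqrt{18219}$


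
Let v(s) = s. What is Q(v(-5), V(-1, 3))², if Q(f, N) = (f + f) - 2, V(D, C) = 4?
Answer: 144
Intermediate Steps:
Q(f, N) = -2 + 2*f (Q(f, N) = 2*f - 2 = -2 + 2*f)
Q(v(-5), V(-1, 3))² = (-2 + 2*(-5))² = (-2 - 10)² = (-12)² = 144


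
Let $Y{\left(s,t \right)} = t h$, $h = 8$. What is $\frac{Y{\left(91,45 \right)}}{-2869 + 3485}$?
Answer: $\frac{45}{77} \approx 0.58442$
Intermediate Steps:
$Y{\left(s,t \right)} = 8 t$ ($Y{\left(s,t \right)} = t 8 = 8 t$)
$\frac{Y{\left(91,45 \right)}}{-2869 + 3485} = \frac{8 \cdot 45}{-2869 + 3485} = \frac{360}{616} = 360 \cdot \frac{1}{616} = \frac{45}{77}$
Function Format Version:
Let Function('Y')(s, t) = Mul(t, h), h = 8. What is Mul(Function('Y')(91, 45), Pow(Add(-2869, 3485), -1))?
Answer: Rational(45, 77) ≈ 0.58442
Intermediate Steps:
Function('Y')(s, t) = Mul(8, t) (Function('Y')(s, t) = Mul(t, 8) = Mul(8, t))
Mul(Function('Y')(91, 45), Pow(Add(-2869, 3485), -1)) = Mul(Mul(8, 45), Pow(Add(-2869, 3485), -1)) = Mul(360, Pow(616, -1)) = Mul(360, Rational(1, 616)) = Rational(45, 77)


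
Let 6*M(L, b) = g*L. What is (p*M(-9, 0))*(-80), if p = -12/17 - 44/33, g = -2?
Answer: 8320/17 ≈ 489.41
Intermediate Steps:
M(L, b) = -L/3 (M(L, b) = (-2*L)/6 = -L/3)
p = -104/51 (p = -12*1/17 - 44*1/33 = -12/17 - 4/3 = -104/51 ≈ -2.0392)
(p*M(-9, 0))*(-80) = -(-104)*(-9)/153*(-80) = -104/51*3*(-80) = -104/17*(-80) = 8320/17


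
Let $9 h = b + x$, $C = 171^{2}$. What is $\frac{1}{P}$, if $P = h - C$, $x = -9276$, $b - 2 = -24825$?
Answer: $- \frac{9}{297268} \approx -3.0276 \cdot 10^{-5}$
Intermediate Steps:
$b = -24823$ ($b = 2 - 24825 = -24823$)
$C = 29241$
$h = - \frac{34099}{9}$ ($h = \frac{-24823 - 9276}{9} = \frac{1}{9} \left(-34099\right) = - \frac{34099}{9} \approx -3788.8$)
$P = - \frac{297268}{9}$ ($P = - \frac{34099}{9} - 29241 = - \frac{297268}{9} \approx -33030.0$)
$\frac{1}{P} = \frac{1}{- \frac{297268}{9}} = - \frac{9}{297268}$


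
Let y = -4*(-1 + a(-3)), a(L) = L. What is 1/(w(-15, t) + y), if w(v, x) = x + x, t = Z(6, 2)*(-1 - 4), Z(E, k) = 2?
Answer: -1/4 ≈ -0.25000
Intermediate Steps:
t = -10 (t = 2*(-1 - 4) = 2*(-5) = -10)
w(v, x) = 2*x
y = 16 (y = -4*(-1 - 3) = -4*(-4) = 16)
1/(w(-15, t) + y) = 1/(2*(-10) + 16) = 1/(-20 + 16) = 1/(-4) = -1/4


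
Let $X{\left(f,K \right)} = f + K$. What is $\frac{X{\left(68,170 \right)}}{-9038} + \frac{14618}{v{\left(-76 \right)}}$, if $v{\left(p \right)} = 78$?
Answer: $\frac{33024730}{176241} \approx 187.38$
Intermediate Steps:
$X{\left(f,K \right)} = K + f$
$\frac{X{\left(68,170 \right)}}{-9038} + \frac{14618}{v{\left(-76 \right)}} = \frac{170 + 68}{-9038} + \frac{14618}{78} = 238 \left(- \frac{1}{9038}\right) + 14618 \cdot \frac{1}{78} = - \frac{119}{4519} + \frac{7309}{39} = \frac{33024730}{176241}$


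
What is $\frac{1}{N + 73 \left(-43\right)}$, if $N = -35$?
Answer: $- \frac{1}{3174} \approx -0.00031506$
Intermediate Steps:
$\frac{1}{N + 73 \left(-43\right)} = \frac{1}{-35 + 73 \left(-43\right)} = \frac{1}{-35 - 3139} = \frac{1}{-3174} = - \frac{1}{3174}$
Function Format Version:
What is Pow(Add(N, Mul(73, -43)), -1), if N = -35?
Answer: Rational(-1, 3174) ≈ -0.00031506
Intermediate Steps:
Pow(Add(N, Mul(73, -43)), -1) = Pow(Add(-35, Mul(73, -43)), -1) = Pow(Add(-35, -3139), -1) = Pow(-3174, -1) = Rational(-1, 3174)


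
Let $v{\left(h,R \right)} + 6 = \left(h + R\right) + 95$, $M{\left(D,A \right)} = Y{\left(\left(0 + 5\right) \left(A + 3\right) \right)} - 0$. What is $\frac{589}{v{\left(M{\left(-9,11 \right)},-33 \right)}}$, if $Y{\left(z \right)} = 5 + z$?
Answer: $\frac{589}{131} \approx 4.4962$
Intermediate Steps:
$M{\left(D,A \right)} = 20 + 5 A$ ($M{\left(D,A \right)} = \left(5 + \left(0 + 5\right) \left(A + 3\right)\right) - 0 = \left(5 + 5 \left(3 + A\right)\right) + 0 = \left(5 + \left(15 + 5 A\right)\right) + 0 = \left(20 + 5 A\right) + 0 = 20 + 5 A$)
$v{\left(h,R \right)} = 89 + R + h$ ($v{\left(h,R \right)} = -6 + \left(\left(h + R\right) + 95\right) = -6 + \left(\left(R + h\right) + 95\right) = -6 + \left(95 + R + h\right) = 89 + R + h$)
$\frac{589}{v{\left(M{\left(-9,11 \right)},-33 \right)}} = \frac{589}{89 - 33 + \left(20 + 5 \cdot 11\right)} = \frac{589}{89 - 33 + \left(20 + 55\right)} = \frac{589}{89 - 33 + 75} = \frac{589}{131}$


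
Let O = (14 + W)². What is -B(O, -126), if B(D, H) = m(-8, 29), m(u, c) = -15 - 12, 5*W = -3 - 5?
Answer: 27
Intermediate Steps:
W = -8/5 (W = (-3 - 5)/5 = (⅕)*(-8) = -8/5 ≈ -1.6000)
m(u, c) = -27
O = 3844/25 (O = (14 - 8/5)² = (62/5)² = 3844/25 ≈ 153.76)
B(D, H) = -27
-B(O, -126) = -1*(-27) = 27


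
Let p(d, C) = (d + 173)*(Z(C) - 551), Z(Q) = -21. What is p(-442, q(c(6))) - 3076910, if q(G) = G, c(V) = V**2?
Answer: -2923042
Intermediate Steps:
p(d, C) = -98956 - 572*d (p(d, C) = (d + 173)*(-21 - 551) = (173 + d)*(-572) = -98956 - 572*d)
p(-442, q(c(6))) - 3076910 = (-98956 - 572*(-442)) - 3076910 = (-98956 + 252824) - 3076910 = 153868 - 3076910 = -2923042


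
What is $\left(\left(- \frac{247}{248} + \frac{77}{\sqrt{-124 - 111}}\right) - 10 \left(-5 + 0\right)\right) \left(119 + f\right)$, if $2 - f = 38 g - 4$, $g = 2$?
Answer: $\frac{595497}{248} - \frac{3773 i \sqrt{235}}{235} \approx 2401.2 - 246.12 i$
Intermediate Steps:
$f = -70$ ($f = 2 - \left(38 \cdot 2 - 4\right) = 2 - \left(76 - 4\right) = 2 - 72 = -70$)
$\left(\left(- \frac{247}{248} + \frac{77}{\sqrt{-124 - 111}}\right) - 10 \left(-5 + 0\right)\right) \left(119 + f\right) = \left(\left(- \frac{247}{248} + \frac{77}{\sqrt{-124 - 111}}\right) - 10 \left(-5 + 0\right)\right) \left(119 - 70\right) = \left(\left(\left(-247\right) \frac{1}{248} + \frac{77}{\sqrt{-235}}\right) - -50\right) 49 = \left(\left(- \frac{247}{248} + \frac{77}{i \sqrt{235}}\right) + 50\right) 49 = \left(\left(- \frac{247}{248} + 77 \left(- \frac{i \sqrt{235}}{235}\right)\right) + 50\right) 49 = \left(\left(- \frac{247}{248} - \frac{77 i \sqrt{235}}{235}\right) + 50\right) 49 = \left(\frac{12153}{248} - \frac{77 i \sqrt{235}}{235}\right) 49 = \frac{595497}{248} - \frac{3773 i \sqrt{235}}{235}$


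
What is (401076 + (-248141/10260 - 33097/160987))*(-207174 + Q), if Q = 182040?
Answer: -146047857638039923/14488830 ≈ -1.0080e+10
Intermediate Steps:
(401076 + (-248141/10260 - 33097/160987))*(-207174 + Q) = (401076 + (-248141/10260 - 33097/160987))*(-207174 + 182040) = (401076 + (-248141*1/10260 - 33097*1/160987))*(-25134) = (401076 + (-248141/10260 - 33097/160987))*(-25134) = (401076 - 2120371073/86932980)*(-25134) = (34864611515407/86932980)*(-25134) = -146047857638039923/14488830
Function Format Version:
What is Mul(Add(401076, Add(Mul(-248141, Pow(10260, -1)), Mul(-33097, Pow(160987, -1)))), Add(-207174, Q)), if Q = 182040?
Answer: Rational(-146047857638039923, 14488830) ≈ -1.0080e+10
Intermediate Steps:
Mul(Add(401076, Add(Mul(-248141, Pow(10260, -1)), Mul(-33097, Pow(160987, -1)))), Add(-207174, Q)) = Mul(Add(401076, Add(Mul(-248141, Pow(10260, -1)), Mul(-33097, Pow(160987, -1)))), Add(-207174, 182040)) = Mul(Add(401076, Add(Mul(-248141, Rational(1, 10260)), Mul(-33097, Rational(1, 160987)))), -25134) = Mul(Add(401076, Add(Rational(-248141, 10260), Rational(-33097, 160987))), -25134) = Mul(Add(401076, Rational(-2120371073, 86932980)), -25134) = Mul(Rational(34864611515407, 86932980), -25134) = Rational(-146047857638039923, 14488830)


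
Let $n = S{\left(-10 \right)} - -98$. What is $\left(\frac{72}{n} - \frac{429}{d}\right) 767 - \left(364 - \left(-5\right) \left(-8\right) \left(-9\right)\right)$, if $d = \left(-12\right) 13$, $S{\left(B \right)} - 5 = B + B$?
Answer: $\frac{680799}{332} \approx 2050.6$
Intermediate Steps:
$S{\left(B \right)} = 5 + 2 B$ ($S{\left(B \right)} = 5 + \left(B + B\right) = 5 + 2 B$)
$n = 83$ ($n = \left(5 + 2 \left(-10\right)\right) - -98 = \left(5 - 20\right) + 98 = -15 + 98 = 83$)
$d = -156$
$\left(\frac{72}{n} - \frac{429}{d}\right) 767 - \left(364 - \left(-5\right) \left(-8\right) \left(-9\right)\right) = \left(\frac{72}{83} - \frac{429}{-156}\right) 767 - \left(364 - \left(-5\right) \left(-8\right) \left(-9\right)\right) = \left(72 \cdot \frac{1}{83} - - \frac{11}{4}\right) 767 + \left(-364 + 40 \left(-9\right)\right) = \left(\frac{72}{83} + \frac{11}{4}\right) 767 - 724 = \frac{1201}{332} \cdot 767 - 724 = \frac{921167}{332} - 724 = \frac{680799}{332}$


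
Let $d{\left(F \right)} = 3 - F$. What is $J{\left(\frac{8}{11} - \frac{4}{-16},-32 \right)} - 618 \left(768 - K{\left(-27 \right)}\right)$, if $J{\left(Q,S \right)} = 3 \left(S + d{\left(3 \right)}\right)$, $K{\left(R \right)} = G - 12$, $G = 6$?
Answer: $-478428$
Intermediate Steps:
$K{\left(R \right)} = -6$ ($K{\left(R \right)} = 6 - 12 = -6$)
$J{\left(Q,S \right)} = 3 S$ ($J{\left(Q,S \right)} = 3 \left(S + \left(3 - 3\right)\right) = 3 \left(S + 0\right) = 3 S$)
$J{\left(\frac{8}{11} - \frac{4}{-16},-32 \right)} - 618 \left(768 - K{\left(-27 \right)}\right) = 3 \left(-32\right) - 618 \left(768 - -6\right) = -96 - 618 \left(768 + 6\right) = -96 - 478332 = -478428$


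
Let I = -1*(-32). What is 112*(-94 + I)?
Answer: -6944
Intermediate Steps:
I = 32
112*(-94 + I) = 112*(-94 + 32) = 112*(-62) = -6944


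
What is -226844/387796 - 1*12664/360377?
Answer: -21665102183/34938189773 ≈ -0.62010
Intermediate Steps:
-226844/387796 - 1*12664/360377 = -226844*1/387796 - 12664*1/360377 = -56711/96949 - 12664/360377 = -21665102183/34938189773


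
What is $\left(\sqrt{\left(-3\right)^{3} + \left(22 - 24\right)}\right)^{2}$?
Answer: $-29$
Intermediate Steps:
$\left(\sqrt{\left(-3\right)^{3} + \left(22 - 24\right)}\right)^{2} = \left(\sqrt{-27 - 2}\right)^{2} = \left(\sqrt{-29}\right)^{2} = \left(i \sqrt{29}\right)^{2} = -29$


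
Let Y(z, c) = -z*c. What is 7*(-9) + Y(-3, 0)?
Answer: -63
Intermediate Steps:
Y(z, c) = -c*z
7*(-9) + Y(-3, 0) = 7*(-9) - 1*0*(-3) = -63 + 0 = -63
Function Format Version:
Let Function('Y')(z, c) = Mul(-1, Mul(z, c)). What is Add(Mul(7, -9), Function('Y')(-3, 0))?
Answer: -63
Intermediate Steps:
Function('Y')(z, c) = Mul(-1, c, z) (Function('Y')(z, c) = Mul(-1, Mul(c, z)) = Mul(-1, c, z))
Add(Mul(7, -9), Function('Y')(-3, 0)) = Add(Mul(7, -9), Mul(-1, 0, -3)) = Add(-63, 0) = -63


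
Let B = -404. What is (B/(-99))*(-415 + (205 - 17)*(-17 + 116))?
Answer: 7351588/99 ≈ 74259.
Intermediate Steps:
(B/(-99))*(-415 + (205 - 17)*(-17 + 116)) = (-404/(-99))*(-415 + (205 - 17)*(-17 + 116)) = (-404*(-1/99))*(-415 + 188*99) = 404*(-415 + 18612)/99 = (404/99)*18197 = 7351588/99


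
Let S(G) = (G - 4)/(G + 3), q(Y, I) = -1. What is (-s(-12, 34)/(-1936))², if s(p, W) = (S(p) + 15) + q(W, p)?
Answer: 5041/75898944 ≈ 6.6417e-5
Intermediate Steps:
S(G) = (-4 + G)/(3 + G)
s(p, W) = 14 + (-4 + p)/(3 + p) (s(p, W) = ((-4 + p)/(3 + p) + 15) - 1 = (15 + (-4 + p)/(3 + p)) - 1 = 14 + (-4 + p)/(3 + p))
(-s(-12, 34)/(-1936))² = (-(38 + 15*(-12))/(3 - 12)/(-1936))² = (-(38 - 180)/(-9)*(-1)/1936)² = (-(-⅑*(-142))*(-1)/1936)² = (-142*(-1)/(9*1936))² = (-1*(-71/8712))² = (71/8712)² = 5041/75898944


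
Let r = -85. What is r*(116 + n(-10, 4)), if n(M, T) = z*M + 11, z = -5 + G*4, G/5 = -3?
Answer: -66045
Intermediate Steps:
G = -15 (G = 5*(-3) = -15)
z = -65 (z = -5 - 15*4 = -5 - 60 = -65)
n(M, T) = 11 - 65*M (n(M, T) = -65*M + 11 = 11 - 65*M)
r*(116 + n(-10, 4)) = -85*(116 + (11 - 65*(-10))) = -85*(116 + (11 + 650)) = -85*(116 + 661) = -85*777 = -66045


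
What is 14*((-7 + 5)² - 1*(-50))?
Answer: 756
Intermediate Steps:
14*((-7 + 5)² - 1*(-50)) = 14*((-2)² + 50) = 14*(4 + 50) = 14*54 = 756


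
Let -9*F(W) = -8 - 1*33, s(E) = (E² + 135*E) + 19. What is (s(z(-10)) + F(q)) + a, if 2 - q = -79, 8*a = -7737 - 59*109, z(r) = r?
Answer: -26977/9 ≈ -2997.4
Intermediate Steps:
s(E) = 19 + E² + 135*E
a = -1771 (a = (-7737 - 59*109)/8 = (-7737 - 6431)/8 = (⅛)*(-14168) = -1771)
q = 81 (q = 2 - 1*(-79) = 2 + 79 = 81)
F(W) = 41/9 (F(W) = -(-8 - 1*33)/9 = -(-8 - 33)/9 = -⅑*(-41) = 41/9)
(s(z(-10)) + F(q)) + a = ((19 + (-10)² + 135*(-10)) + 41/9) - 1771 = ((19 + 100 - 1350) + 41/9) - 1771 = (-1231 + 41/9) - 1771 = -11038/9 - 1771 = -26977/9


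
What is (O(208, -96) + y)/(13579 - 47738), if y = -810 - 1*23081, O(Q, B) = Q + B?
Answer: 23779/34159 ≈ 0.69613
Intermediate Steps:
O(Q, B) = B + Q
y = -23891 (y = -810 - 23081 = -23891)
(O(208, -96) + y)/(13579 - 47738) = ((-96 + 208) - 23891)/(13579 - 47738) = (112 - 23891)/(-34159) = -23779*(-1/34159) = 23779/34159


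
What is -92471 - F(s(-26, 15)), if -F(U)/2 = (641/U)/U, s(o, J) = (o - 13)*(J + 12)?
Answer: -102532675757/1108809 ≈ -92471.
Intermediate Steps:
s(o, J) = (-13 + o)*(12 + J)
F(U) = -1282/U**2 (F(U) = -2*641/U/U = -1282/U**2)
-92471 - F(s(-26, 15)) = -92471 - (-1282)/(-156 - 13*15 + 12*(-26) + 15*(-26))**2 = -92471 - (-1282)/(-156 - 195 - 312 - 390)**2 = -92471 - (-1282)/(-1053)**2 = -92471 - (-1282)/1108809 = -92471 - 1*(-1282/1108809) = -92471 + 1282/1108809 = -102532675757/1108809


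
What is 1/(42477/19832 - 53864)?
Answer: -19832/1068188371 ≈ -1.8566e-5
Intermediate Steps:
1/(42477/19832 - 53864) = 1/(-1068188371/19832) = -19832/1068188371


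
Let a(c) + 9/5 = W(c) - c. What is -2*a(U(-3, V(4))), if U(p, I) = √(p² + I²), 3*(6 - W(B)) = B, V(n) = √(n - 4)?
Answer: -⅖ ≈ -0.40000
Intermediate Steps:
V(n) = √(-4 + n)
W(B) = 6 - B/3
U(p, I) = √(I² + p²)
a(c) = 21/5 - 4*c/3 (a(c) = -9/5 + ((6 - c/3) - c) = -9/5 + (6 - 4*c/3) = 21/5 - 4*c/3)
-2*a(U(-3, V(4))) = -2*(21/5 - 4*√((√(-4 + 4))² + (-3)²)/3) = -2*(21/5 - 4*√((√0)² + 9)/3) = -2*(21/5 - 4*√(0² + 9)/3) = -2*(21/5 - 4*√(0 + 9)/3) = -2*(21/5 - 4*√9/3) = -2*(21/5 - 4/3*3) = -2*(21/5 - 4) = -2*⅕ = -⅖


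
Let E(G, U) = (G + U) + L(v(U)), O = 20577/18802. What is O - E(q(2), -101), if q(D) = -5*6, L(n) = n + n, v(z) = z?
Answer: 6281643/18802 ≈ 334.09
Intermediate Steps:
L(n) = 2*n
q(D) = -30
O = 20577/18802 (O = 20577*(1/18802) = 20577/18802 ≈ 1.0944)
E(G, U) = G + 3*U (E(G, U) = (G + U) + 2*U = G + 3*U)
O - E(q(2), -101) = 20577/18802 - (-30 + 3*(-101)) = 20577/18802 - (-30 - 303) = 20577/18802 - 1*(-333) = 20577/18802 + 333 = 6281643/18802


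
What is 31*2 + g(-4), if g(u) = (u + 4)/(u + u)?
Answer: 62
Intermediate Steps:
g(u) = (4 + u)/(2*u) (g(u) = (4 + u)/((2*u)) = (4 + u)*(1/(2*u)) = (4 + u)/(2*u))
31*2 + g(-4) = 31*2 + (1/2)*(4 - 4)/(-4) = 62 + (1/2)*(-1/4)*0 = 62 + 0 = 62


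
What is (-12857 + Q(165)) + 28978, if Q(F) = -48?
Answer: 16073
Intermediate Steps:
(-12857 + Q(165)) + 28978 = (-12857 - 48) + 28978 = -12905 + 28978 = 16073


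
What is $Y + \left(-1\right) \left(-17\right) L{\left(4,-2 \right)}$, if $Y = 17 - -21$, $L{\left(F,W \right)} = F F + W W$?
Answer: $378$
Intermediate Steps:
$L{\left(F,W \right)} = F^{2} + W^{2}$
$Y = 38$ ($Y = 17 + 21 = 38$)
$Y + \left(-1\right) \left(-17\right) L{\left(4,-2 \right)} = 38 + \left(-1\right) \left(-17\right) \left(4^{2} + \left(-2\right)^{2}\right) = 38 + 17 \left(16 + 4\right) = 38 + 17 \cdot 20 = 38 + 340 = 378$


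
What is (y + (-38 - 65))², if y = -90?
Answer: 37249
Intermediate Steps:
(y + (-38 - 65))² = (-90 + (-38 - 65))² = (-90 - 103)² = (-193)² = 37249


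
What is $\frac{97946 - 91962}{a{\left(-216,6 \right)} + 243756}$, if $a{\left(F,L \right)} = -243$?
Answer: $\frac{5984}{243513} \approx 0.024574$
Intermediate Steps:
$\frac{97946 - 91962}{a{\left(-216,6 \right)} + 243756} = \frac{97946 - 91962}{-243 + 243756} = \frac{5984}{243513}$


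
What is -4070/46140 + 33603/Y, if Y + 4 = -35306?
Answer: -14117951/13576695 ≈ -1.0399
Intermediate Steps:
Y = -35310 (Y = -4 - 35306 = -35310)
-4070/46140 + 33603/Y = -4070/46140 + 33603/(-35310) = -4070*1/46140 + 33603*(-1/35310) = -407/4614 - 11201/11770 = -14117951/13576695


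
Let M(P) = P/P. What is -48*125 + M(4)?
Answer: -5999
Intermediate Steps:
M(P) = 1
-48*125 + M(4) = -48*125 + 1 = -6000 + 1 = -5999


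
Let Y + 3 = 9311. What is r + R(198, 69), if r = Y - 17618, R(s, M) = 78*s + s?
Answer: 7332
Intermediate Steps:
Y = 9308 (Y = -3 + 9311 = 9308)
R(s, M) = 79*s
r = -8310 (r = 9308 - 17618 = -8310)
r + R(198, 69) = -8310 + 79*198 = -8310 + 15642 = 7332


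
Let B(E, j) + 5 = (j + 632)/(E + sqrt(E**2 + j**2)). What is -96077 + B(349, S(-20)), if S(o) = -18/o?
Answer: -29870852/81 + 6329*sqrt(12180181)/81 ≈ -96081.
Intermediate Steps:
B(E, j) = -5 + (632 + j)/(E + sqrt(E**2 + j**2)) (B(E, j) = -5 + (j + 632)/(E + sqrt(E**2 + j**2)) = -5 + (632 + j)/(E + sqrt(E**2 + j**2)))
-96077 + B(349, S(-20)) = -96077 + (632 - 18/(-20) - 5*349 - 5*sqrt(349**2 + (-18/(-20))**2))/(349 + sqrt(349**2 + (-18/(-20))**2)) = -96077 + (632 - 18*(-1/20) - 1745 - 5*sqrt(121801 + (-18*(-1/20))**2))/(349 + sqrt(121801 + (-18*(-1/20))**2)) = -96077 + (632 + 9/10 - 1745 - 5*sqrt(121801 + (9/10)**2))/(349 + sqrt(121801 + (9/10)**2)) = -96077 + (632 + 9/10 - 1745 - 5*sqrt(121801 + 81/100))/(349 + sqrt(121801 + 81/100)) = -96077 + (632 + 9/10 - 1745 - sqrt(12180181)/2)/(349 + sqrt(12180181/100)) = -96077 + (632 + 9/10 - 1745 - sqrt(12180181)/2)/(349 + sqrt(12180181)/10) = -96077 + (-11121/10 - sqrt(12180181)/2)/(349 + sqrt(12180181)/10)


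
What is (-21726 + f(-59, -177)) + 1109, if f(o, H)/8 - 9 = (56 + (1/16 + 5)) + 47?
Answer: -39361/2 ≈ -19681.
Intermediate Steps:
f(o, H) = 1873/2 (f(o, H) = 72 + 8*((56 + (1/16 + 5)) + 47) = 72 + 8*((56 + 81/16) + 47) = 72 + 8*(977/16 + 47) = 72 + 8*(1729/16) = 72 + 1729/2 = 1873/2)
(-21726 + f(-59, -177)) + 1109 = (-21726 + 1873/2) + 1109 = -41579/2 + 1109 = -39361/2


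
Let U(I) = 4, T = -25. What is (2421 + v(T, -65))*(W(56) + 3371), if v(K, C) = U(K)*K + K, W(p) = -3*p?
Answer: 7354088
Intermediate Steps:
v(K, C) = 5*K (v(K, C) = 4*K + K = 5*K)
(2421 + v(T, -65))*(W(56) + 3371) = (2421 + 5*(-25))*(-3*56 + 3371) = (2421 - 125)*(-168 + 3371) = 2296*3203 = 7354088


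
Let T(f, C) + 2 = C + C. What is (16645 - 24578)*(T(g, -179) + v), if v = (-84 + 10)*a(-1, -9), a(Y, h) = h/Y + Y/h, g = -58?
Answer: 73840364/9 ≈ 8.2045e+6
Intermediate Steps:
T(f, C) = -2 + 2*C (T(f, C) = -2 + (C + C) = -2 + 2*C)
a(Y, h) = Y/h + h/Y
v = -6068/9 (v = (-84 + 10)*(-1/(-9) - 9/(-1)) = -74*(-1*(-⅑) - 9*(-1)) = -74*(⅑ + 9) = -74*82/9 = -6068/9 ≈ -674.22)
(16645 - 24578)*(T(g, -179) + v) = (16645 - 24578)*((-2 + 2*(-179)) - 6068/9) = -7933*((-2 - 358) - 6068/9) = -7933*(-360 - 6068/9) = -7933*(-9308/9) = 73840364/9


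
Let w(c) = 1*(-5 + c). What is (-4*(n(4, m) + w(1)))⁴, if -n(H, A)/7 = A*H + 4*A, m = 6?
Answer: 3421020160000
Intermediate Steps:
n(H, A) = -28*A - 7*A*H (n(H, A) = -7*(A*H + 4*A) = -7*(4*A + A*H) = -28*A - 7*A*H)
w(c) = -5 + c
(-4*(n(4, m) + w(1)))⁴ = (-4*(-7*6*(4 + 4) + (-5 + 1)))⁴ = (-4*(-7*6*8 - 4))⁴ = (-4*(-336 - 4))⁴ = (-4*(-340))⁴ = 1360⁴ = 3421020160000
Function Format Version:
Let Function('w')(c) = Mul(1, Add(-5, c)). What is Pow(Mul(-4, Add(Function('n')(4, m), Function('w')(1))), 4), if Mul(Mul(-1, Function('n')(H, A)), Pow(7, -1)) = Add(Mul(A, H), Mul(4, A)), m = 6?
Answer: 3421020160000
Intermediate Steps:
Function('n')(H, A) = Add(Mul(-28, A), Mul(-7, A, H)) (Function('n')(H, A) = Mul(-7, Add(Mul(A, H), Mul(4, A))) = Mul(-7, Add(Mul(4, A), Mul(A, H))) = Add(Mul(-28, A), Mul(-7, A, H)))
Function('w')(c) = Add(-5, c)
Pow(Mul(-4, Add(Function('n')(4, m), Function('w')(1))), 4) = Pow(Mul(-4, Add(Mul(-7, 6, Add(4, 4)), Add(-5, 1))), 4) = Pow(Mul(-4, Add(Mul(-7, 6, 8), -4)), 4) = Pow(Mul(-4, Add(-336, -4)), 4) = Pow(Mul(-4, -340), 4) = Pow(1360, 4) = 3421020160000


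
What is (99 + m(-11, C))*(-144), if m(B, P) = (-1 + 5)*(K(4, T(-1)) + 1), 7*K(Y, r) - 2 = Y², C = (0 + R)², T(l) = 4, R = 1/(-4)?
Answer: -114192/7 ≈ -16313.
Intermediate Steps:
R = -¼ ≈ -0.25000
C = 1/16 (C = (0 - ¼)² = (-¼)² = 1/16 ≈ 0.062500)
K(Y, r) = 2/7 + Y²/7
m(B, P) = 100/7 (m(B, P) = (-1 + 5)*((2/7 + (⅐)*4²) + 1) = 4*((2/7 + (⅐)*16) + 1) = 4*((2/7 + 16/7) + 1) = 4*(18/7 + 1) = 4*(25/7) = 100/7)
(99 + m(-11, C))*(-144) = (99 + 100/7)*(-144) = (793/7)*(-144) = -114192/7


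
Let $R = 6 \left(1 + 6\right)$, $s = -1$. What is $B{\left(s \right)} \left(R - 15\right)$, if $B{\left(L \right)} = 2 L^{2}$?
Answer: $54$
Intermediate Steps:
$R = 42$ ($R = 6 \cdot 7 = 42$)
$B{\left(s \right)} \left(R - 15\right) = 2 \left(-1\right)^{2} \left(42 - 15\right) = 2 \cdot 1 \cdot 27 = 2 \cdot 27 = 54$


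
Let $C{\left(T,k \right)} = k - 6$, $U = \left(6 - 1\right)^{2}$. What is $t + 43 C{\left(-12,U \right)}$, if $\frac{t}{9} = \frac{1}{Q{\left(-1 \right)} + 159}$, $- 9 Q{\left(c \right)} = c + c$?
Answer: $\frac{1170842}{1433} \approx 817.06$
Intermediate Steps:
$U = 25$ ($U = 5^{2} = 25$)
$Q{\left(c \right)} = - \frac{2 c}{9}$ ($Q{\left(c \right)} = - \frac{c + c}{9} = - \frac{2 c}{9}$)
$C{\left(T,k \right)} = -6 + k$
$t = \frac{81}{1433}$ ($t = \frac{9}{\left(- \frac{2}{9}\right) \left(-1\right) + 159} = \frac{9}{\frac{2}{9} + 159} = \frac{9}{\frac{1433}{9}} = 9 \cdot \frac{9}{1433} = \frac{81}{1433} \approx 0.056525$)
$t + 43 C{\left(-12,U \right)} = \frac{81}{1433} + 43 \left(-6 + 25\right) = \frac{81}{1433} + 43 \cdot 19 = \frac{81}{1433} + 817 = \frac{1170842}{1433}$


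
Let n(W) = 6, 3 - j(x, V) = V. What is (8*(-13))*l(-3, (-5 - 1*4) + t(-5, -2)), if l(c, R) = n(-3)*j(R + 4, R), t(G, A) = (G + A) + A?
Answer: -13104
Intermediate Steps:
j(x, V) = 3 - V
t(G, A) = G + 2*A (t(G, A) = (A + G) + A = G + 2*A)
l(c, R) = 18 - 6*R (l(c, R) = 6*(3 - R) = 18 - 6*R)
(8*(-13))*l(-3, (-5 - 1*4) + t(-5, -2)) = (8*(-13))*(18 - 6*((-5 - 1*4) + (-5 + 2*(-2)))) = -104*(18 - 6*((-5 - 4) + (-5 - 4))) = -104*(18 - 6*(-9 - 9)) = -104*(18 - 6*(-18)) = -104*(18 + 108) = -104*126 = -13104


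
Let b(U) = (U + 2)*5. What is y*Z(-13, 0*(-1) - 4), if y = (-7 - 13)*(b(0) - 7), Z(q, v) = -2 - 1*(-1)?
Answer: 60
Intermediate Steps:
b(U) = 10 + 5*U (b(U) = (2 + U)*5 = 10 + 5*U)
Z(q, v) = -1 (Z(q, v) = -2 + 1 = -1)
y = -60 (y = (-7 - 13)*((10 + 5*0) - 7) = -20*((10 + 0) - 7) = -20*(10 - 7) = -20*3 = -60)
y*Z(-13, 0*(-1) - 4) = -60*(-1) = 60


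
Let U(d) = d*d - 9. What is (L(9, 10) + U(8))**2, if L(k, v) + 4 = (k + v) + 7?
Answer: 5929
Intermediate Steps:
L(k, v) = 3 + k + v (L(k, v) = -4 + ((k + v) + 7) = -4 + (7 + k + v) = 3 + k + v)
U(d) = -9 + d**2 (U(d) = d**2 - 9 = -9 + d**2)
(L(9, 10) + U(8))**2 = ((3 + 9 + 10) + (-9 + 8**2))**2 = (22 + (-9 + 64))**2 = (22 + 55)**2 = 77**2 = 5929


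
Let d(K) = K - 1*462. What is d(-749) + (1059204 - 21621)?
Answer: 1036372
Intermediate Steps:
d(K) = -462 + K (d(K) = K - 462 = -462 + K)
d(-749) + (1059204 - 21621) = (-462 - 749) + (1059204 - 21621) = -1211 + 1037583 = 1036372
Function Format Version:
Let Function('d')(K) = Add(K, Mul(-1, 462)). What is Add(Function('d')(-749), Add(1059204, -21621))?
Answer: 1036372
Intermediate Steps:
Function('d')(K) = Add(-462, K) (Function('d')(K) = Add(K, -462) = Add(-462, K))
Add(Function('d')(-749), Add(1059204, -21621)) = Add(Add(-462, -749), Add(1059204, -21621)) = Add(-1211, 1037583) = 1036372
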